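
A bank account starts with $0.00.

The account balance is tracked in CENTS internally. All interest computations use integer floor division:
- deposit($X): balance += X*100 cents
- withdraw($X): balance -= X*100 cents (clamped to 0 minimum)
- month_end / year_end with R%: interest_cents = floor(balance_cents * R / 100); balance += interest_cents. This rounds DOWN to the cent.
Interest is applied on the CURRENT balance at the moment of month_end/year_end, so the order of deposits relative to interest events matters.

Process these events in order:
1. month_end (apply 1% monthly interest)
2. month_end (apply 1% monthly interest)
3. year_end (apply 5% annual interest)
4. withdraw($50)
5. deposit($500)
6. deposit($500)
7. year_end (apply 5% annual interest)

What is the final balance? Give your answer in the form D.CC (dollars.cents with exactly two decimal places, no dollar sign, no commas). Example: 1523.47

Answer: 1050.00

Derivation:
After 1 (month_end (apply 1% monthly interest)): balance=$0.00 total_interest=$0.00
After 2 (month_end (apply 1% monthly interest)): balance=$0.00 total_interest=$0.00
After 3 (year_end (apply 5% annual interest)): balance=$0.00 total_interest=$0.00
After 4 (withdraw($50)): balance=$0.00 total_interest=$0.00
After 5 (deposit($500)): balance=$500.00 total_interest=$0.00
After 6 (deposit($500)): balance=$1000.00 total_interest=$0.00
After 7 (year_end (apply 5% annual interest)): balance=$1050.00 total_interest=$50.00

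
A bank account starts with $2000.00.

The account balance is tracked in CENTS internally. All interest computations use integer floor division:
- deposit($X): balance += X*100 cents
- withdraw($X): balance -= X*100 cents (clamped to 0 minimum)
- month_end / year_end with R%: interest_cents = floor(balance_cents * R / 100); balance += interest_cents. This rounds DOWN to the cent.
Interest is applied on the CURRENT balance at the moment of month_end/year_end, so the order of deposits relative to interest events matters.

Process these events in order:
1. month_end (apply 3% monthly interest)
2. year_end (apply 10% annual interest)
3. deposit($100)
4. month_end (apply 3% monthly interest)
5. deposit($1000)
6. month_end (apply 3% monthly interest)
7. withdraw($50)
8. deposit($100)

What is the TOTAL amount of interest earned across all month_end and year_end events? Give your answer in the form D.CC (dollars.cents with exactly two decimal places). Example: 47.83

After 1 (month_end (apply 3% monthly interest)): balance=$2060.00 total_interest=$60.00
After 2 (year_end (apply 10% annual interest)): balance=$2266.00 total_interest=$266.00
After 3 (deposit($100)): balance=$2366.00 total_interest=$266.00
After 4 (month_end (apply 3% monthly interest)): balance=$2436.98 total_interest=$336.98
After 5 (deposit($1000)): balance=$3436.98 total_interest=$336.98
After 6 (month_end (apply 3% monthly interest)): balance=$3540.08 total_interest=$440.08
After 7 (withdraw($50)): balance=$3490.08 total_interest=$440.08
After 8 (deposit($100)): balance=$3590.08 total_interest=$440.08

Answer: 440.08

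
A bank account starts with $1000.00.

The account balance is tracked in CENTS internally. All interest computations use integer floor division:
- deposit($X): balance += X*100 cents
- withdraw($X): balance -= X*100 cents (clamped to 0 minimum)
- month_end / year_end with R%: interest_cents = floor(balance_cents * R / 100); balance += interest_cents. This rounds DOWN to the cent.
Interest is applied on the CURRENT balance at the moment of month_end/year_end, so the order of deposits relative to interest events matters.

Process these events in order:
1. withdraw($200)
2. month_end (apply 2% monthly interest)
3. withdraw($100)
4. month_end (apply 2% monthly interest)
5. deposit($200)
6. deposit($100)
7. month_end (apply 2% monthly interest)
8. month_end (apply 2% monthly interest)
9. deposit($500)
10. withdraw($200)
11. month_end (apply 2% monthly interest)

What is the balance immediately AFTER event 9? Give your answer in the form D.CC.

After 1 (withdraw($200)): balance=$800.00 total_interest=$0.00
After 2 (month_end (apply 2% monthly interest)): balance=$816.00 total_interest=$16.00
After 3 (withdraw($100)): balance=$716.00 total_interest=$16.00
After 4 (month_end (apply 2% monthly interest)): balance=$730.32 total_interest=$30.32
After 5 (deposit($200)): balance=$930.32 total_interest=$30.32
After 6 (deposit($100)): balance=$1030.32 total_interest=$30.32
After 7 (month_end (apply 2% monthly interest)): balance=$1050.92 total_interest=$50.92
After 8 (month_end (apply 2% monthly interest)): balance=$1071.93 total_interest=$71.93
After 9 (deposit($500)): balance=$1571.93 total_interest=$71.93

Answer: 1571.93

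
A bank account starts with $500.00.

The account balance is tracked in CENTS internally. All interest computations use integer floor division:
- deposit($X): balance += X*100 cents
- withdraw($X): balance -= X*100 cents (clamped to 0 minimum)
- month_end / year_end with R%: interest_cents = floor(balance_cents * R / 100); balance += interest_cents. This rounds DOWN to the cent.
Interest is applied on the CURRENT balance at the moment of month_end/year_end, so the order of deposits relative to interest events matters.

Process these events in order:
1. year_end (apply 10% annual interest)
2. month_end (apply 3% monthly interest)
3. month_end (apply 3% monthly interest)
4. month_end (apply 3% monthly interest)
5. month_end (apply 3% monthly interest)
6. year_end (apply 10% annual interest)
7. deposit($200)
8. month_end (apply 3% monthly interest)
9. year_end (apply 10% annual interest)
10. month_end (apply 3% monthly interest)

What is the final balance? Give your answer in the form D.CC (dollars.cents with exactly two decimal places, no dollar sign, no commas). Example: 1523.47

After 1 (year_end (apply 10% annual interest)): balance=$550.00 total_interest=$50.00
After 2 (month_end (apply 3% monthly interest)): balance=$566.50 total_interest=$66.50
After 3 (month_end (apply 3% monthly interest)): balance=$583.49 total_interest=$83.49
After 4 (month_end (apply 3% monthly interest)): balance=$600.99 total_interest=$100.99
After 5 (month_end (apply 3% monthly interest)): balance=$619.01 total_interest=$119.01
After 6 (year_end (apply 10% annual interest)): balance=$680.91 total_interest=$180.91
After 7 (deposit($200)): balance=$880.91 total_interest=$180.91
After 8 (month_end (apply 3% monthly interest)): balance=$907.33 total_interest=$207.33
After 9 (year_end (apply 10% annual interest)): balance=$998.06 total_interest=$298.06
After 10 (month_end (apply 3% monthly interest)): balance=$1028.00 total_interest=$328.00

Answer: 1028.00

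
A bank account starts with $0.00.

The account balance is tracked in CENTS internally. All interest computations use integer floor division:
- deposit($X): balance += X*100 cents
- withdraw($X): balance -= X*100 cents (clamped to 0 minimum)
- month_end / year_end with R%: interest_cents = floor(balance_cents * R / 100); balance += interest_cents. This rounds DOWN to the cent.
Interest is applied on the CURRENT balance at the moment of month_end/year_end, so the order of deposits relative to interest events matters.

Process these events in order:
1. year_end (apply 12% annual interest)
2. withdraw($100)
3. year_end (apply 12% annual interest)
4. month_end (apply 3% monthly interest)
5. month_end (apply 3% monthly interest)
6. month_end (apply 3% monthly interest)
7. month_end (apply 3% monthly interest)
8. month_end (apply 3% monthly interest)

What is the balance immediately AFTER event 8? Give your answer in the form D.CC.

Answer: 0.00

Derivation:
After 1 (year_end (apply 12% annual interest)): balance=$0.00 total_interest=$0.00
After 2 (withdraw($100)): balance=$0.00 total_interest=$0.00
After 3 (year_end (apply 12% annual interest)): balance=$0.00 total_interest=$0.00
After 4 (month_end (apply 3% monthly interest)): balance=$0.00 total_interest=$0.00
After 5 (month_end (apply 3% monthly interest)): balance=$0.00 total_interest=$0.00
After 6 (month_end (apply 3% monthly interest)): balance=$0.00 total_interest=$0.00
After 7 (month_end (apply 3% monthly interest)): balance=$0.00 total_interest=$0.00
After 8 (month_end (apply 3% monthly interest)): balance=$0.00 total_interest=$0.00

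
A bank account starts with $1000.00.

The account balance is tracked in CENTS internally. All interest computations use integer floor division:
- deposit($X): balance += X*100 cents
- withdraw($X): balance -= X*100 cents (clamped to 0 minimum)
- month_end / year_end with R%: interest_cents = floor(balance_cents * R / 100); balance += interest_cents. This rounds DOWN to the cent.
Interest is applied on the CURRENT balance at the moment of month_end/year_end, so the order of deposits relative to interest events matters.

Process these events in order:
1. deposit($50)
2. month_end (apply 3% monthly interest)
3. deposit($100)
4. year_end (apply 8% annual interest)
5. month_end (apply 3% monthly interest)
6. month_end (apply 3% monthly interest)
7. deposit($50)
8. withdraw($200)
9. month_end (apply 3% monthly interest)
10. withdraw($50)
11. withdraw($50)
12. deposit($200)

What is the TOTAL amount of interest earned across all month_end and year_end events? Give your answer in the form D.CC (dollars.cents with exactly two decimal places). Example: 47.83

Answer: 239.83

Derivation:
After 1 (deposit($50)): balance=$1050.00 total_interest=$0.00
After 2 (month_end (apply 3% monthly interest)): balance=$1081.50 total_interest=$31.50
After 3 (deposit($100)): balance=$1181.50 total_interest=$31.50
After 4 (year_end (apply 8% annual interest)): balance=$1276.02 total_interest=$126.02
After 5 (month_end (apply 3% monthly interest)): balance=$1314.30 total_interest=$164.30
After 6 (month_end (apply 3% monthly interest)): balance=$1353.72 total_interest=$203.72
After 7 (deposit($50)): balance=$1403.72 total_interest=$203.72
After 8 (withdraw($200)): balance=$1203.72 total_interest=$203.72
After 9 (month_end (apply 3% monthly interest)): balance=$1239.83 total_interest=$239.83
After 10 (withdraw($50)): balance=$1189.83 total_interest=$239.83
After 11 (withdraw($50)): balance=$1139.83 total_interest=$239.83
After 12 (deposit($200)): balance=$1339.83 total_interest=$239.83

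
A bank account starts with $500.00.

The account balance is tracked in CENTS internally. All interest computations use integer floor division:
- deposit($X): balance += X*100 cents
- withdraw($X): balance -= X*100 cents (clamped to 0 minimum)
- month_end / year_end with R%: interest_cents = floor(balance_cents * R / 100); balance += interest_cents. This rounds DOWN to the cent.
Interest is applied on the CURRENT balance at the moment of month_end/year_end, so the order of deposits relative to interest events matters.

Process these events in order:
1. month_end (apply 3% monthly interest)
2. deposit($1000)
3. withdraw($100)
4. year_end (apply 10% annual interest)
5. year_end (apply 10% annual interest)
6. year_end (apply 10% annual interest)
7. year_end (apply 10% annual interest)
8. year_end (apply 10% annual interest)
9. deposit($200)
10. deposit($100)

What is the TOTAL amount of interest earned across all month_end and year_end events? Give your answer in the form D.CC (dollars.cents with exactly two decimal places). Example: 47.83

Answer: 878.85

Derivation:
After 1 (month_end (apply 3% monthly interest)): balance=$515.00 total_interest=$15.00
After 2 (deposit($1000)): balance=$1515.00 total_interest=$15.00
After 3 (withdraw($100)): balance=$1415.00 total_interest=$15.00
After 4 (year_end (apply 10% annual interest)): balance=$1556.50 total_interest=$156.50
After 5 (year_end (apply 10% annual interest)): balance=$1712.15 total_interest=$312.15
After 6 (year_end (apply 10% annual interest)): balance=$1883.36 total_interest=$483.36
After 7 (year_end (apply 10% annual interest)): balance=$2071.69 total_interest=$671.69
After 8 (year_end (apply 10% annual interest)): balance=$2278.85 total_interest=$878.85
After 9 (deposit($200)): balance=$2478.85 total_interest=$878.85
After 10 (deposit($100)): balance=$2578.85 total_interest=$878.85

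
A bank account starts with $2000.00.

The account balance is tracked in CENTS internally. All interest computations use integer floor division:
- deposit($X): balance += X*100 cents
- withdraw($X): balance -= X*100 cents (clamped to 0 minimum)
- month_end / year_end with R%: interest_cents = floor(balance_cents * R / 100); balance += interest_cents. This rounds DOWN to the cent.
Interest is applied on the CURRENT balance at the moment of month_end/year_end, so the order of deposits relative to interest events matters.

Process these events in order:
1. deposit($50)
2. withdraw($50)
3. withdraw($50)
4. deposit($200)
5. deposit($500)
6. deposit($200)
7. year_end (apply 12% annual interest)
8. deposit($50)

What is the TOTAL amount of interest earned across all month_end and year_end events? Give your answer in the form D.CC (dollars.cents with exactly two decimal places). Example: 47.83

After 1 (deposit($50)): balance=$2050.00 total_interest=$0.00
After 2 (withdraw($50)): balance=$2000.00 total_interest=$0.00
After 3 (withdraw($50)): balance=$1950.00 total_interest=$0.00
After 4 (deposit($200)): balance=$2150.00 total_interest=$0.00
After 5 (deposit($500)): balance=$2650.00 total_interest=$0.00
After 6 (deposit($200)): balance=$2850.00 total_interest=$0.00
After 7 (year_end (apply 12% annual interest)): balance=$3192.00 total_interest=$342.00
After 8 (deposit($50)): balance=$3242.00 total_interest=$342.00

Answer: 342.00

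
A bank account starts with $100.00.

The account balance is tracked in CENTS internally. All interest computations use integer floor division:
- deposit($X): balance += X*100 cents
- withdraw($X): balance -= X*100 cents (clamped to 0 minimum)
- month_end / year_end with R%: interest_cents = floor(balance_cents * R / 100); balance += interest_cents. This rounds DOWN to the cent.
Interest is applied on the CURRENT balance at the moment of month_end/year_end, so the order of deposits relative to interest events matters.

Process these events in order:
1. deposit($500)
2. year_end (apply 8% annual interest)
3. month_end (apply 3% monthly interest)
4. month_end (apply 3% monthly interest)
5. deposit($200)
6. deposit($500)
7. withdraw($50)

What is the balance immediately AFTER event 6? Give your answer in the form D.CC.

After 1 (deposit($500)): balance=$600.00 total_interest=$0.00
After 2 (year_end (apply 8% annual interest)): balance=$648.00 total_interest=$48.00
After 3 (month_end (apply 3% monthly interest)): balance=$667.44 total_interest=$67.44
After 4 (month_end (apply 3% monthly interest)): balance=$687.46 total_interest=$87.46
After 5 (deposit($200)): balance=$887.46 total_interest=$87.46
After 6 (deposit($500)): balance=$1387.46 total_interest=$87.46

Answer: 1387.46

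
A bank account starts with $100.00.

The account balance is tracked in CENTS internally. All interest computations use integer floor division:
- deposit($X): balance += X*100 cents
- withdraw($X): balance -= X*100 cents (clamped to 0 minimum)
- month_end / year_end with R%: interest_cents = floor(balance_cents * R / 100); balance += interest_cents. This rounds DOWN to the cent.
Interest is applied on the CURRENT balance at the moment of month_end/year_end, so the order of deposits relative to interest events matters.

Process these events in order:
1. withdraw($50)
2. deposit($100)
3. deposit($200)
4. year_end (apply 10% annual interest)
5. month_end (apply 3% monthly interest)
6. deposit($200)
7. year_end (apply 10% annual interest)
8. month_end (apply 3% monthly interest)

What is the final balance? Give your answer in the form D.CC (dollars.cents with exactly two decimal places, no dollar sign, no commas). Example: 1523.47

After 1 (withdraw($50)): balance=$50.00 total_interest=$0.00
After 2 (deposit($100)): balance=$150.00 total_interest=$0.00
After 3 (deposit($200)): balance=$350.00 total_interest=$0.00
After 4 (year_end (apply 10% annual interest)): balance=$385.00 total_interest=$35.00
After 5 (month_end (apply 3% monthly interest)): balance=$396.55 total_interest=$46.55
After 6 (deposit($200)): balance=$596.55 total_interest=$46.55
After 7 (year_end (apply 10% annual interest)): balance=$656.20 total_interest=$106.20
After 8 (month_end (apply 3% monthly interest)): balance=$675.88 total_interest=$125.88

Answer: 675.88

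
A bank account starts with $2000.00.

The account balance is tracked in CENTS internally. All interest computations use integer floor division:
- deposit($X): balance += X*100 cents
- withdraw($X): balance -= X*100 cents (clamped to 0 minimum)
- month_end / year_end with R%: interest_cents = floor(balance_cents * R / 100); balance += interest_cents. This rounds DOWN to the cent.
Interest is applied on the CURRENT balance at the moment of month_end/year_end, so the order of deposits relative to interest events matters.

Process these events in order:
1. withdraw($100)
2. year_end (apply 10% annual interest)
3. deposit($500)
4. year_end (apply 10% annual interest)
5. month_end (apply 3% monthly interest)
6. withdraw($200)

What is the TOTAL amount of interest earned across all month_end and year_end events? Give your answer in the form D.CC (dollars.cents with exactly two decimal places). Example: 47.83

Answer: 534.47

Derivation:
After 1 (withdraw($100)): balance=$1900.00 total_interest=$0.00
After 2 (year_end (apply 10% annual interest)): balance=$2090.00 total_interest=$190.00
After 3 (deposit($500)): balance=$2590.00 total_interest=$190.00
After 4 (year_end (apply 10% annual interest)): balance=$2849.00 total_interest=$449.00
After 5 (month_end (apply 3% monthly interest)): balance=$2934.47 total_interest=$534.47
After 6 (withdraw($200)): balance=$2734.47 total_interest=$534.47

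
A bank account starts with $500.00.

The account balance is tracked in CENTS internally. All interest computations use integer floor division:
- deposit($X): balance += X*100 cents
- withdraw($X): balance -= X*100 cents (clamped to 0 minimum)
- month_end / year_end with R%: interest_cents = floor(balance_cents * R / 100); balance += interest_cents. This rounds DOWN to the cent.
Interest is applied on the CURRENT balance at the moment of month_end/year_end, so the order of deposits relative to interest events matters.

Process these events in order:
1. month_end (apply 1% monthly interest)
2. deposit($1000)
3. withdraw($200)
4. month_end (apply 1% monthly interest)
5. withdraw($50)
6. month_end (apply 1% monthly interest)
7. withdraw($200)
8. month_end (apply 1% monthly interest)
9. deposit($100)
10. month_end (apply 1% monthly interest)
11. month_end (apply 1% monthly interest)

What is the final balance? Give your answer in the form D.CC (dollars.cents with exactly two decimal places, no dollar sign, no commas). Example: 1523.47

Answer: 1215.47

Derivation:
After 1 (month_end (apply 1% monthly interest)): balance=$505.00 total_interest=$5.00
After 2 (deposit($1000)): balance=$1505.00 total_interest=$5.00
After 3 (withdraw($200)): balance=$1305.00 total_interest=$5.00
After 4 (month_end (apply 1% monthly interest)): balance=$1318.05 total_interest=$18.05
After 5 (withdraw($50)): balance=$1268.05 total_interest=$18.05
After 6 (month_end (apply 1% monthly interest)): balance=$1280.73 total_interest=$30.73
After 7 (withdraw($200)): balance=$1080.73 total_interest=$30.73
After 8 (month_end (apply 1% monthly interest)): balance=$1091.53 total_interest=$41.53
After 9 (deposit($100)): balance=$1191.53 total_interest=$41.53
After 10 (month_end (apply 1% monthly interest)): balance=$1203.44 total_interest=$53.44
After 11 (month_end (apply 1% monthly interest)): balance=$1215.47 total_interest=$65.47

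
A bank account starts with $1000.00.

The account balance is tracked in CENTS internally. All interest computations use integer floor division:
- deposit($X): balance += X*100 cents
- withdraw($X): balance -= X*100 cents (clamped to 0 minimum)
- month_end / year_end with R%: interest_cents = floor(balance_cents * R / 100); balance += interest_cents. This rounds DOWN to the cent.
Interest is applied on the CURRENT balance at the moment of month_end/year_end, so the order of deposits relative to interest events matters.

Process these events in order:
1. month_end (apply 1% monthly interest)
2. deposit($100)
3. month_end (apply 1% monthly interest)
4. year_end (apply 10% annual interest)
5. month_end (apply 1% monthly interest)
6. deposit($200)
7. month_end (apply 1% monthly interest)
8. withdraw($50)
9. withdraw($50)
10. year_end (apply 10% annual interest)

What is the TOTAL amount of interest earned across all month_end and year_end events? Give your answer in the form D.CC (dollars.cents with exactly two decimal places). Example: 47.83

Answer: 295.98

Derivation:
After 1 (month_end (apply 1% monthly interest)): balance=$1010.00 total_interest=$10.00
After 2 (deposit($100)): balance=$1110.00 total_interest=$10.00
After 3 (month_end (apply 1% monthly interest)): balance=$1121.10 total_interest=$21.10
After 4 (year_end (apply 10% annual interest)): balance=$1233.21 total_interest=$133.21
After 5 (month_end (apply 1% monthly interest)): balance=$1245.54 total_interest=$145.54
After 6 (deposit($200)): balance=$1445.54 total_interest=$145.54
After 7 (month_end (apply 1% monthly interest)): balance=$1459.99 total_interest=$159.99
After 8 (withdraw($50)): balance=$1409.99 total_interest=$159.99
After 9 (withdraw($50)): balance=$1359.99 total_interest=$159.99
After 10 (year_end (apply 10% annual interest)): balance=$1495.98 total_interest=$295.98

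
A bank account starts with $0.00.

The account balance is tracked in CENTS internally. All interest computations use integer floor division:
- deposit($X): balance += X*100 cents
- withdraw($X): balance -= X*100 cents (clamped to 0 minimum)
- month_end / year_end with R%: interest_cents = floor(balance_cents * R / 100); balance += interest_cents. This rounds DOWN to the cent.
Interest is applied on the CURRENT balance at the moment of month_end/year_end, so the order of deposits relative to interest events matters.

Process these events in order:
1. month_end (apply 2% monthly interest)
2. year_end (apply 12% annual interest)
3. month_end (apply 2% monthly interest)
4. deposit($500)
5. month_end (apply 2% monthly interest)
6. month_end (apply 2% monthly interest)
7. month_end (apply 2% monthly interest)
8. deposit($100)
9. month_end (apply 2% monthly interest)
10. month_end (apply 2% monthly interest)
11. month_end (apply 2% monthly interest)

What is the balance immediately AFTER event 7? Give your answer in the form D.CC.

After 1 (month_end (apply 2% monthly interest)): balance=$0.00 total_interest=$0.00
After 2 (year_end (apply 12% annual interest)): balance=$0.00 total_interest=$0.00
After 3 (month_end (apply 2% monthly interest)): balance=$0.00 total_interest=$0.00
After 4 (deposit($500)): balance=$500.00 total_interest=$0.00
After 5 (month_end (apply 2% monthly interest)): balance=$510.00 total_interest=$10.00
After 6 (month_end (apply 2% monthly interest)): balance=$520.20 total_interest=$20.20
After 7 (month_end (apply 2% monthly interest)): balance=$530.60 total_interest=$30.60

Answer: 530.60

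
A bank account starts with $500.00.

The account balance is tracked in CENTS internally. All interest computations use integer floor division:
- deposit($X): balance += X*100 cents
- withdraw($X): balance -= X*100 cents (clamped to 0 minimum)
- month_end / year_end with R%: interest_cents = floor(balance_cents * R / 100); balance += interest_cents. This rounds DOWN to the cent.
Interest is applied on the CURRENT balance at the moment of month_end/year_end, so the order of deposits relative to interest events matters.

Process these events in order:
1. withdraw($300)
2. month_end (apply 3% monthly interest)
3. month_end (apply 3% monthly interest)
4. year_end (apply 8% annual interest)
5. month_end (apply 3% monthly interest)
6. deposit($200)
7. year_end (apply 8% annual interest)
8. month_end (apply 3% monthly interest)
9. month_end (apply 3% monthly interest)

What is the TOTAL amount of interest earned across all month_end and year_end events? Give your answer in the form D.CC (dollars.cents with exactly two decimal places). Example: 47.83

Answer: 99.57

Derivation:
After 1 (withdraw($300)): balance=$200.00 total_interest=$0.00
After 2 (month_end (apply 3% monthly interest)): balance=$206.00 total_interest=$6.00
After 3 (month_end (apply 3% monthly interest)): balance=$212.18 total_interest=$12.18
After 4 (year_end (apply 8% annual interest)): balance=$229.15 total_interest=$29.15
After 5 (month_end (apply 3% monthly interest)): balance=$236.02 total_interest=$36.02
After 6 (deposit($200)): balance=$436.02 total_interest=$36.02
After 7 (year_end (apply 8% annual interest)): balance=$470.90 total_interest=$70.90
After 8 (month_end (apply 3% monthly interest)): balance=$485.02 total_interest=$85.02
After 9 (month_end (apply 3% monthly interest)): balance=$499.57 total_interest=$99.57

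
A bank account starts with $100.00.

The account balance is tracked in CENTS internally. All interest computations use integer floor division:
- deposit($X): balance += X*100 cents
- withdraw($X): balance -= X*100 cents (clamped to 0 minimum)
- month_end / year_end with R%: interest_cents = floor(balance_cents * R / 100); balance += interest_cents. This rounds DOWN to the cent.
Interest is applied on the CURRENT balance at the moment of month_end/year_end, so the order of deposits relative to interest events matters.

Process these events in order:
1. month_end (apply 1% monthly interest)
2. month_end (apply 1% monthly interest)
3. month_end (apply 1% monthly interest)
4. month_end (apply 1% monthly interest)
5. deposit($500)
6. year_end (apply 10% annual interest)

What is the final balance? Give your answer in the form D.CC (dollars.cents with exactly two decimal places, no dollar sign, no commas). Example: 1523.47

Answer: 664.46

Derivation:
After 1 (month_end (apply 1% monthly interest)): balance=$101.00 total_interest=$1.00
After 2 (month_end (apply 1% monthly interest)): balance=$102.01 total_interest=$2.01
After 3 (month_end (apply 1% monthly interest)): balance=$103.03 total_interest=$3.03
After 4 (month_end (apply 1% monthly interest)): balance=$104.06 total_interest=$4.06
After 5 (deposit($500)): balance=$604.06 total_interest=$4.06
After 6 (year_end (apply 10% annual interest)): balance=$664.46 total_interest=$64.46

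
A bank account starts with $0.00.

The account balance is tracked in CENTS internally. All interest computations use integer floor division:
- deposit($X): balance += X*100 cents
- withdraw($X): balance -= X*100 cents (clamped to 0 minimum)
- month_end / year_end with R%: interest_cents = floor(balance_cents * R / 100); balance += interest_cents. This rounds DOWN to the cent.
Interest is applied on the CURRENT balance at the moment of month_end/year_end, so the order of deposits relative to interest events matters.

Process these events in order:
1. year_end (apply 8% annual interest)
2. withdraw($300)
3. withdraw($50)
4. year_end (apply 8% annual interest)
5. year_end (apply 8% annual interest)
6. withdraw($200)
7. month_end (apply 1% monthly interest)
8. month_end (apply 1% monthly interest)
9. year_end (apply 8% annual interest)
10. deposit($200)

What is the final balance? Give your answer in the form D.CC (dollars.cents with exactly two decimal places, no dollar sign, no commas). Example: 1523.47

Answer: 200.00

Derivation:
After 1 (year_end (apply 8% annual interest)): balance=$0.00 total_interest=$0.00
After 2 (withdraw($300)): balance=$0.00 total_interest=$0.00
After 3 (withdraw($50)): balance=$0.00 total_interest=$0.00
After 4 (year_end (apply 8% annual interest)): balance=$0.00 total_interest=$0.00
After 5 (year_end (apply 8% annual interest)): balance=$0.00 total_interest=$0.00
After 6 (withdraw($200)): balance=$0.00 total_interest=$0.00
After 7 (month_end (apply 1% monthly interest)): balance=$0.00 total_interest=$0.00
After 8 (month_end (apply 1% monthly interest)): balance=$0.00 total_interest=$0.00
After 9 (year_end (apply 8% annual interest)): balance=$0.00 total_interest=$0.00
After 10 (deposit($200)): balance=$200.00 total_interest=$0.00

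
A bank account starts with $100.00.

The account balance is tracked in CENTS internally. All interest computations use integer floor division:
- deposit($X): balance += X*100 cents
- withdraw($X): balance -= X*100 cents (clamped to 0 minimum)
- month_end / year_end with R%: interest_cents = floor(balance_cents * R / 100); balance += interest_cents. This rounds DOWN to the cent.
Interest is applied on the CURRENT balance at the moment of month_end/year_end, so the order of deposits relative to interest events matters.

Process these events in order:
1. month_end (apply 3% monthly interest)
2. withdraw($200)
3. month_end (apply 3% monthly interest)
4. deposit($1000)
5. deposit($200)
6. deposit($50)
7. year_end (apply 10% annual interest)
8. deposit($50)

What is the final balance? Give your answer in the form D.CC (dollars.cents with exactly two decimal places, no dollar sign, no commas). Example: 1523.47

After 1 (month_end (apply 3% monthly interest)): balance=$103.00 total_interest=$3.00
After 2 (withdraw($200)): balance=$0.00 total_interest=$3.00
After 3 (month_end (apply 3% monthly interest)): balance=$0.00 total_interest=$3.00
After 4 (deposit($1000)): balance=$1000.00 total_interest=$3.00
After 5 (deposit($200)): balance=$1200.00 total_interest=$3.00
After 6 (deposit($50)): balance=$1250.00 total_interest=$3.00
After 7 (year_end (apply 10% annual interest)): balance=$1375.00 total_interest=$128.00
After 8 (deposit($50)): balance=$1425.00 total_interest=$128.00

Answer: 1425.00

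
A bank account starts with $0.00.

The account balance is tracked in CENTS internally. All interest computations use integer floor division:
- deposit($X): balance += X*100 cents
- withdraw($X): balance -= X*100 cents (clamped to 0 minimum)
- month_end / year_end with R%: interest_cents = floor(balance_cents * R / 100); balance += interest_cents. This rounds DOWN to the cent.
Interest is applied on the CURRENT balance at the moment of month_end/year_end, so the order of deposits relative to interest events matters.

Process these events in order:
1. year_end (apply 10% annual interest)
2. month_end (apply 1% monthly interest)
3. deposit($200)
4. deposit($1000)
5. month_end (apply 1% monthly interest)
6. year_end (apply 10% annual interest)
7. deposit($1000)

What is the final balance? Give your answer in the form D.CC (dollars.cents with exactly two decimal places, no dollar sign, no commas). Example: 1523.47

After 1 (year_end (apply 10% annual interest)): balance=$0.00 total_interest=$0.00
After 2 (month_end (apply 1% monthly interest)): balance=$0.00 total_interest=$0.00
After 3 (deposit($200)): balance=$200.00 total_interest=$0.00
After 4 (deposit($1000)): balance=$1200.00 total_interest=$0.00
After 5 (month_end (apply 1% monthly interest)): balance=$1212.00 total_interest=$12.00
After 6 (year_end (apply 10% annual interest)): balance=$1333.20 total_interest=$133.20
After 7 (deposit($1000)): balance=$2333.20 total_interest=$133.20

Answer: 2333.20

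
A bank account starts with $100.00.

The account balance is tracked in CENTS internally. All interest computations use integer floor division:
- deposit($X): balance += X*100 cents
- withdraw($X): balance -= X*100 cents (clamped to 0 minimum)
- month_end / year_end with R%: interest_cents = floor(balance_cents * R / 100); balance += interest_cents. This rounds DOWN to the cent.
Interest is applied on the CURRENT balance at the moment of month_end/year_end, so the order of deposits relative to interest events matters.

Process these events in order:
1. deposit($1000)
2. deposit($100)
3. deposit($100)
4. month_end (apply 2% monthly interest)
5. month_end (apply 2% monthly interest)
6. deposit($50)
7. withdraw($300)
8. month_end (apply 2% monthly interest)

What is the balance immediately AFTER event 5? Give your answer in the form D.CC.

After 1 (deposit($1000)): balance=$1100.00 total_interest=$0.00
After 2 (deposit($100)): balance=$1200.00 total_interest=$0.00
After 3 (deposit($100)): balance=$1300.00 total_interest=$0.00
After 4 (month_end (apply 2% monthly interest)): balance=$1326.00 total_interest=$26.00
After 5 (month_end (apply 2% monthly interest)): balance=$1352.52 total_interest=$52.52

Answer: 1352.52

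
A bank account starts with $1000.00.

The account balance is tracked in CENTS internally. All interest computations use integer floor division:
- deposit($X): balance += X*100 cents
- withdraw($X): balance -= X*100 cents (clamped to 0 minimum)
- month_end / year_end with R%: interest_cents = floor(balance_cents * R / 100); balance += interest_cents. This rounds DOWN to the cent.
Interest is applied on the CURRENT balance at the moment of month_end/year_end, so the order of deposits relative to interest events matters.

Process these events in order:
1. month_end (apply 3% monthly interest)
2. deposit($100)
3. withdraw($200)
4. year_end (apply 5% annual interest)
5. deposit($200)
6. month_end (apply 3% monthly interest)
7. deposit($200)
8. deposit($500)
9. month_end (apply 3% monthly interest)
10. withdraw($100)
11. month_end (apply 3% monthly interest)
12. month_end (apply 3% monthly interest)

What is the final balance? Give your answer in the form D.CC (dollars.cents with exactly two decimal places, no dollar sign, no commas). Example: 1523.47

Answer: 1982.96

Derivation:
After 1 (month_end (apply 3% monthly interest)): balance=$1030.00 total_interest=$30.00
After 2 (deposit($100)): balance=$1130.00 total_interest=$30.00
After 3 (withdraw($200)): balance=$930.00 total_interest=$30.00
After 4 (year_end (apply 5% annual interest)): balance=$976.50 total_interest=$76.50
After 5 (deposit($200)): balance=$1176.50 total_interest=$76.50
After 6 (month_end (apply 3% monthly interest)): balance=$1211.79 total_interest=$111.79
After 7 (deposit($200)): balance=$1411.79 total_interest=$111.79
After 8 (deposit($500)): balance=$1911.79 total_interest=$111.79
After 9 (month_end (apply 3% monthly interest)): balance=$1969.14 total_interest=$169.14
After 10 (withdraw($100)): balance=$1869.14 total_interest=$169.14
After 11 (month_end (apply 3% monthly interest)): balance=$1925.21 total_interest=$225.21
After 12 (month_end (apply 3% monthly interest)): balance=$1982.96 total_interest=$282.96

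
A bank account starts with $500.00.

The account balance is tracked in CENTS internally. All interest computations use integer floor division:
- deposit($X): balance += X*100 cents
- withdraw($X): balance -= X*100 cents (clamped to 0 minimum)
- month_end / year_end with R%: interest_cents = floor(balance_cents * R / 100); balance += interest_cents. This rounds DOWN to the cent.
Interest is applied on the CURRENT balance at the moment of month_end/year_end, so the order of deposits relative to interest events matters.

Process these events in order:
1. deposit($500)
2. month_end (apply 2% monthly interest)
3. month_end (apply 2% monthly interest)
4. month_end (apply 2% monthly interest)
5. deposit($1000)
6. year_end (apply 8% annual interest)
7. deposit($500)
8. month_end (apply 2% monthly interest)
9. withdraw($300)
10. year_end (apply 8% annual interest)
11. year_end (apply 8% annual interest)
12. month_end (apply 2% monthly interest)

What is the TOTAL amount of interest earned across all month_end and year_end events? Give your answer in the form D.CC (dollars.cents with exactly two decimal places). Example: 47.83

After 1 (deposit($500)): balance=$1000.00 total_interest=$0.00
After 2 (month_end (apply 2% monthly interest)): balance=$1020.00 total_interest=$20.00
After 3 (month_end (apply 2% monthly interest)): balance=$1040.40 total_interest=$40.40
After 4 (month_end (apply 2% monthly interest)): balance=$1061.20 total_interest=$61.20
After 5 (deposit($1000)): balance=$2061.20 total_interest=$61.20
After 6 (year_end (apply 8% annual interest)): balance=$2226.09 total_interest=$226.09
After 7 (deposit($500)): balance=$2726.09 total_interest=$226.09
After 8 (month_end (apply 2% monthly interest)): balance=$2780.61 total_interest=$280.61
After 9 (withdraw($300)): balance=$2480.61 total_interest=$280.61
After 10 (year_end (apply 8% annual interest)): balance=$2679.05 total_interest=$479.05
After 11 (year_end (apply 8% annual interest)): balance=$2893.37 total_interest=$693.37
After 12 (month_end (apply 2% monthly interest)): balance=$2951.23 total_interest=$751.23

Answer: 751.23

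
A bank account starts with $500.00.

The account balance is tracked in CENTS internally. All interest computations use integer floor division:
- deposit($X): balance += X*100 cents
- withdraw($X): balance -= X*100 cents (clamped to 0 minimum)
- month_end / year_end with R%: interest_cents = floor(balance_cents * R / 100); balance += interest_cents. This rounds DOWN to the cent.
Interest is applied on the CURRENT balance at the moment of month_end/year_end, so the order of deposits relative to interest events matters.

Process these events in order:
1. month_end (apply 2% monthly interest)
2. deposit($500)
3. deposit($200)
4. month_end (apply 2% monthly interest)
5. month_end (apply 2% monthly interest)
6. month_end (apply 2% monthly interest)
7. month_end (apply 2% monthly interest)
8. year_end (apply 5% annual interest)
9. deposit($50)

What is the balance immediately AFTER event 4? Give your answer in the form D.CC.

After 1 (month_end (apply 2% monthly interest)): balance=$510.00 total_interest=$10.00
After 2 (deposit($500)): balance=$1010.00 total_interest=$10.00
After 3 (deposit($200)): balance=$1210.00 total_interest=$10.00
After 4 (month_end (apply 2% monthly interest)): balance=$1234.20 total_interest=$34.20

Answer: 1234.20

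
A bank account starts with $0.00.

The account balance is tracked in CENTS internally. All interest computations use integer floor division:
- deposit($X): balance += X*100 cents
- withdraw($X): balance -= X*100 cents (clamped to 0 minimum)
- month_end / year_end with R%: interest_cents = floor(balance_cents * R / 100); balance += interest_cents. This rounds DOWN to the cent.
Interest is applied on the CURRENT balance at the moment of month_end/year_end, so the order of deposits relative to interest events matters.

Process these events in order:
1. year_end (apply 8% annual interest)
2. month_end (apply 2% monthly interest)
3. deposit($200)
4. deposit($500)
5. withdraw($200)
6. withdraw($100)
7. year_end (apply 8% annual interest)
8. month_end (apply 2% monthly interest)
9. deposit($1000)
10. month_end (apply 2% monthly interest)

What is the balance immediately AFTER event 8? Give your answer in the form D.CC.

Answer: 440.64

Derivation:
After 1 (year_end (apply 8% annual interest)): balance=$0.00 total_interest=$0.00
After 2 (month_end (apply 2% monthly interest)): balance=$0.00 total_interest=$0.00
After 3 (deposit($200)): balance=$200.00 total_interest=$0.00
After 4 (deposit($500)): balance=$700.00 total_interest=$0.00
After 5 (withdraw($200)): balance=$500.00 total_interest=$0.00
After 6 (withdraw($100)): balance=$400.00 total_interest=$0.00
After 7 (year_end (apply 8% annual interest)): balance=$432.00 total_interest=$32.00
After 8 (month_end (apply 2% monthly interest)): balance=$440.64 total_interest=$40.64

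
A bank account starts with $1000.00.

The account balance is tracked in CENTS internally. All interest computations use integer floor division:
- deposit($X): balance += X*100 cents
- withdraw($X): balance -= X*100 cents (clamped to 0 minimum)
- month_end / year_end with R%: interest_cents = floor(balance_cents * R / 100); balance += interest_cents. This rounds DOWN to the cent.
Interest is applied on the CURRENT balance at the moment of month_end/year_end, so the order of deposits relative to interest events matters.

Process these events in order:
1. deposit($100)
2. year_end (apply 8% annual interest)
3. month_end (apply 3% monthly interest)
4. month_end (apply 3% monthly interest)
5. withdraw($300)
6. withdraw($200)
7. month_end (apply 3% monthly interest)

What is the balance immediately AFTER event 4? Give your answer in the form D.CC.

After 1 (deposit($100)): balance=$1100.00 total_interest=$0.00
After 2 (year_end (apply 8% annual interest)): balance=$1188.00 total_interest=$88.00
After 3 (month_end (apply 3% monthly interest)): balance=$1223.64 total_interest=$123.64
After 4 (month_end (apply 3% monthly interest)): balance=$1260.34 total_interest=$160.34

Answer: 1260.34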